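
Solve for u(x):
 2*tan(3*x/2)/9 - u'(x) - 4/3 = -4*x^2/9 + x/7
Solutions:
 u(x) = C1 + 4*x^3/27 - x^2/14 - 4*x/3 - 4*log(cos(3*x/2))/27


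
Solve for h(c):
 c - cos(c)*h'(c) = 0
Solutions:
 h(c) = C1 + Integral(c/cos(c), c)


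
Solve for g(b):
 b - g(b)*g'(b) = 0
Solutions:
 g(b) = -sqrt(C1 + b^2)
 g(b) = sqrt(C1 + b^2)


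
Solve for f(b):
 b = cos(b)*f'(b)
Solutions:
 f(b) = C1 + Integral(b/cos(b), b)


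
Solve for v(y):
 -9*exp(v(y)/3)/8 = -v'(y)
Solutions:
 v(y) = 3*log(-1/(C1 + 9*y)) + 3*log(24)


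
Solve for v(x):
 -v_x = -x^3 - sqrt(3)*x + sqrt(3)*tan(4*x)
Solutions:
 v(x) = C1 + x^4/4 + sqrt(3)*x^2/2 + sqrt(3)*log(cos(4*x))/4


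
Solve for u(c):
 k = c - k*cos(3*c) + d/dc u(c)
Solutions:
 u(c) = C1 - c^2/2 + c*k + k*sin(3*c)/3


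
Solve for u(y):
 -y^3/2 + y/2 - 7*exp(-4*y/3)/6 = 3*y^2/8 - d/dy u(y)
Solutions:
 u(y) = C1 + y^4/8 + y^3/8 - y^2/4 - 7*exp(-4*y/3)/8


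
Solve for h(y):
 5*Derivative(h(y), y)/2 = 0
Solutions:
 h(y) = C1


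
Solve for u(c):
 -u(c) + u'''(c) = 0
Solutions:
 u(c) = C3*exp(c) + (C1*sin(sqrt(3)*c/2) + C2*cos(sqrt(3)*c/2))*exp(-c/2)


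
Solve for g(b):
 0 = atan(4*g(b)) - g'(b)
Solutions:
 Integral(1/atan(4*_y), (_y, g(b))) = C1 + b


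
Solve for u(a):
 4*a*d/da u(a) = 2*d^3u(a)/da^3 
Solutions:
 u(a) = C1 + Integral(C2*airyai(2^(1/3)*a) + C3*airybi(2^(1/3)*a), a)


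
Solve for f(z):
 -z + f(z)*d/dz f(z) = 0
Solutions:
 f(z) = -sqrt(C1 + z^2)
 f(z) = sqrt(C1 + z^2)


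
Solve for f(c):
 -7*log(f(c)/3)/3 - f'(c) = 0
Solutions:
 -3*Integral(1/(-log(_y) + log(3)), (_y, f(c)))/7 = C1 - c


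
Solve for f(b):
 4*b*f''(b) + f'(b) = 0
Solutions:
 f(b) = C1 + C2*b^(3/4)


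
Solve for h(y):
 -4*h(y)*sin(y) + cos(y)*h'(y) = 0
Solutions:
 h(y) = C1/cos(y)^4


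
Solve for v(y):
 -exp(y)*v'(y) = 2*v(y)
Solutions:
 v(y) = C1*exp(2*exp(-y))


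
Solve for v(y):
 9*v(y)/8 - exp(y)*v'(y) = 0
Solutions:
 v(y) = C1*exp(-9*exp(-y)/8)


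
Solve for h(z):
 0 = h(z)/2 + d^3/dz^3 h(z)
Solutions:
 h(z) = C3*exp(-2^(2/3)*z/2) + (C1*sin(2^(2/3)*sqrt(3)*z/4) + C2*cos(2^(2/3)*sqrt(3)*z/4))*exp(2^(2/3)*z/4)


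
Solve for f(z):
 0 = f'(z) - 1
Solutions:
 f(z) = C1 + z


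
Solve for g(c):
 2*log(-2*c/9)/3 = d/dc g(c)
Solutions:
 g(c) = C1 + 2*c*log(-c)/3 + 2*c*(-2*log(3) - 1 + log(2))/3


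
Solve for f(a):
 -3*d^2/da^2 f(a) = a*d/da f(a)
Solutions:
 f(a) = C1 + C2*erf(sqrt(6)*a/6)


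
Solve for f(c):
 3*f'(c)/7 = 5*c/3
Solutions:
 f(c) = C1 + 35*c^2/18


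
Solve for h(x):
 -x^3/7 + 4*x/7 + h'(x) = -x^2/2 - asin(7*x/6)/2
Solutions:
 h(x) = C1 + x^4/28 - x^3/6 - 2*x^2/7 - x*asin(7*x/6)/2 - sqrt(36 - 49*x^2)/14


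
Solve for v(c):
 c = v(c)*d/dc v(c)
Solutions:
 v(c) = -sqrt(C1 + c^2)
 v(c) = sqrt(C1 + c^2)


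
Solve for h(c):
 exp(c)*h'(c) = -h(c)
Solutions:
 h(c) = C1*exp(exp(-c))


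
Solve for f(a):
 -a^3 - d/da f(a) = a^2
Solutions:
 f(a) = C1 - a^4/4 - a^3/3


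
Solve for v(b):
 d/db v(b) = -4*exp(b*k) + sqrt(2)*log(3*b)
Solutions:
 v(b) = C1 + sqrt(2)*b*log(b) + sqrt(2)*b*(-1 + log(3)) + Piecewise((-4*exp(b*k)/k, Ne(k, 0)), (-4*b, True))


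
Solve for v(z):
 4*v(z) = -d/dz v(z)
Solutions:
 v(z) = C1*exp(-4*z)


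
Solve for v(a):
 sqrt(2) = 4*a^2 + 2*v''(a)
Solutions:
 v(a) = C1 + C2*a - a^4/6 + sqrt(2)*a^2/4


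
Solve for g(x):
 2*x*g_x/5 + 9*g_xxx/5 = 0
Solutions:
 g(x) = C1 + Integral(C2*airyai(-6^(1/3)*x/3) + C3*airybi(-6^(1/3)*x/3), x)


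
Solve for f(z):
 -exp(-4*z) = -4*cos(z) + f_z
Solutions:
 f(z) = C1 + 4*sin(z) + exp(-4*z)/4


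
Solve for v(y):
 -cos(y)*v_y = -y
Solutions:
 v(y) = C1 + Integral(y/cos(y), y)


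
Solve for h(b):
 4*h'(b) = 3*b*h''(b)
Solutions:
 h(b) = C1 + C2*b^(7/3)


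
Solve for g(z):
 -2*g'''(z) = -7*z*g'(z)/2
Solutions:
 g(z) = C1 + Integral(C2*airyai(14^(1/3)*z/2) + C3*airybi(14^(1/3)*z/2), z)


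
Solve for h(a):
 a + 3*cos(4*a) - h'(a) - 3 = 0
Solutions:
 h(a) = C1 + a^2/2 - 3*a + 3*sin(4*a)/4


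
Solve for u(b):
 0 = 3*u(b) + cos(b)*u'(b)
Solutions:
 u(b) = C1*(sin(b) - 1)^(3/2)/(sin(b) + 1)^(3/2)


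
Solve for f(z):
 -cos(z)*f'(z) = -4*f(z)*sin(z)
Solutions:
 f(z) = C1/cos(z)^4


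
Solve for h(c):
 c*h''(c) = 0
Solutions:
 h(c) = C1 + C2*c


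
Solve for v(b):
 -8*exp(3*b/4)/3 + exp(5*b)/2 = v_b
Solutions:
 v(b) = C1 - 32*exp(3*b/4)/9 + exp(5*b)/10


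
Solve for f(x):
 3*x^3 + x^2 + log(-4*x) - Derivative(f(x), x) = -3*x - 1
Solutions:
 f(x) = C1 + 3*x^4/4 + x^3/3 + 3*x^2/2 + x*log(-x) + 2*x*log(2)


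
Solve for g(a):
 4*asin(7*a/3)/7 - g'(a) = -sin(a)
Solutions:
 g(a) = C1 + 4*a*asin(7*a/3)/7 + 4*sqrt(9 - 49*a^2)/49 - cos(a)


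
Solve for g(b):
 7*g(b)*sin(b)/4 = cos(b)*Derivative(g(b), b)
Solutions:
 g(b) = C1/cos(b)^(7/4)


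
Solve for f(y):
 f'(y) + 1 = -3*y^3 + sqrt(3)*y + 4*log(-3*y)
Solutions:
 f(y) = C1 - 3*y^4/4 + sqrt(3)*y^2/2 + 4*y*log(-y) + y*(-5 + 4*log(3))


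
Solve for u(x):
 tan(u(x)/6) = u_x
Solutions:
 u(x) = -6*asin(C1*exp(x/6)) + 6*pi
 u(x) = 6*asin(C1*exp(x/6))


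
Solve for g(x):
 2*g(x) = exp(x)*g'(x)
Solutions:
 g(x) = C1*exp(-2*exp(-x))


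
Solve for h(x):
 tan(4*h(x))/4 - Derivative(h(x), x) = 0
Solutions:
 h(x) = -asin(C1*exp(x))/4 + pi/4
 h(x) = asin(C1*exp(x))/4


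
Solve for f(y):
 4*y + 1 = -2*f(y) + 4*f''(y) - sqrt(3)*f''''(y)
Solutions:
 f(y) = C1*exp(-sqrt(3)*y*sqrt(-sqrt(6)*sqrt(2 - sqrt(3)) + 2*sqrt(3))/3) + C2*exp(sqrt(3)*y*sqrt(-sqrt(6)*sqrt(2 - sqrt(3)) + 2*sqrt(3))/3) + C3*exp(-sqrt(3)*y*sqrt(sqrt(6)*sqrt(2 - sqrt(3)) + 2*sqrt(3))/3) + C4*exp(sqrt(3)*y*sqrt(sqrt(6)*sqrt(2 - sqrt(3)) + 2*sqrt(3))/3) - 2*y - 1/2


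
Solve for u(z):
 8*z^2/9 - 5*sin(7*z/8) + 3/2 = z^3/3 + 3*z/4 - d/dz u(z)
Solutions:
 u(z) = C1 + z^4/12 - 8*z^3/27 + 3*z^2/8 - 3*z/2 - 40*cos(7*z/8)/7


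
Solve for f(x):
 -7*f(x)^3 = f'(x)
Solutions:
 f(x) = -sqrt(2)*sqrt(-1/(C1 - 7*x))/2
 f(x) = sqrt(2)*sqrt(-1/(C1 - 7*x))/2


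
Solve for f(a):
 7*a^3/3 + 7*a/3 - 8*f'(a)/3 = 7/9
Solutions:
 f(a) = C1 + 7*a^4/32 + 7*a^2/16 - 7*a/24


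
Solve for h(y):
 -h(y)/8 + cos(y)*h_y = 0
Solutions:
 h(y) = C1*(sin(y) + 1)^(1/16)/(sin(y) - 1)^(1/16)


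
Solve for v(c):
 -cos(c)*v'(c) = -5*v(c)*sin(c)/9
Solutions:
 v(c) = C1/cos(c)^(5/9)


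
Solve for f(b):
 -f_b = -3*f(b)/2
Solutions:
 f(b) = C1*exp(3*b/2)


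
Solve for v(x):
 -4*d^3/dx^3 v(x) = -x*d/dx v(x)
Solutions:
 v(x) = C1 + Integral(C2*airyai(2^(1/3)*x/2) + C3*airybi(2^(1/3)*x/2), x)


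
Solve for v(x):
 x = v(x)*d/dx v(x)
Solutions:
 v(x) = -sqrt(C1 + x^2)
 v(x) = sqrt(C1 + x^2)


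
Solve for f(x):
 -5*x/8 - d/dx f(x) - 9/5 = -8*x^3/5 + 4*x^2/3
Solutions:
 f(x) = C1 + 2*x^4/5 - 4*x^3/9 - 5*x^2/16 - 9*x/5


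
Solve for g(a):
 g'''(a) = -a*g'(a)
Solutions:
 g(a) = C1 + Integral(C2*airyai(-a) + C3*airybi(-a), a)


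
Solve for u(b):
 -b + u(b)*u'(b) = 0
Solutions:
 u(b) = -sqrt(C1 + b^2)
 u(b) = sqrt(C1 + b^2)


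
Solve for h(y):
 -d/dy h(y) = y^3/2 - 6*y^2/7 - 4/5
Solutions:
 h(y) = C1 - y^4/8 + 2*y^3/7 + 4*y/5


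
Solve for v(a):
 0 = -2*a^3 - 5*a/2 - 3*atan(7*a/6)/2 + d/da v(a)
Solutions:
 v(a) = C1 + a^4/2 + 5*a^2/4 + 3*a*atan(7*a/6)/2 - 9*log(49*a^2 + 36)/14


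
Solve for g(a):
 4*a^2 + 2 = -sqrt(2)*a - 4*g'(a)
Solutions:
 g(a) = C1 - a^3/3 - sqrt(2)*a^2/8 - a/2


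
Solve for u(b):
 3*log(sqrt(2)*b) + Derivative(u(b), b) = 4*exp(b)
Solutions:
 u(b) = C1 - 3*b*log(b) + b*(3 - 3*log(2)/2) + 4*exp(b)


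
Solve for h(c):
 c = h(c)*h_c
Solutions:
 h(c) = -sqrt(C1 + c^2)
 h(c) = sqrt(C1 + c^2)


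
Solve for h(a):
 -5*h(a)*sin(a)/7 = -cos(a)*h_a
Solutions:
 h(a) = C1/cos(a)^(5/7)


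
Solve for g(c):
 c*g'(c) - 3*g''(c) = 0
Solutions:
 g(c) = C1 + C2*erfi(sqrt(6)*c/6)


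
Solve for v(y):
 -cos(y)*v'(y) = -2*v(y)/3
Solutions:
 v(y) = C1*(sin(y) + 1)^(1/3)/(sin(y) - 1)^(1/3)


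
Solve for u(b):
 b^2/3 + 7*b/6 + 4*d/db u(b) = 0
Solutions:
 u(b) = C1 - b^3/36 - 7*b^2/48


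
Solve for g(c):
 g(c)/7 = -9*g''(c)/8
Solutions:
 g(c) = C1*sin(2*sqrt(14)*c/21) + C2*cos(2*sqrt(14)*c/21)


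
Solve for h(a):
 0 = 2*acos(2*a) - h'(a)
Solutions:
 h(a) = C1 + 2*a*acos(2*a) - sqrt(1 - 4*a^2)


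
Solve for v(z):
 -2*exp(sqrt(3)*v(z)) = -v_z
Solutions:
 v(z) = sqrt(3)*(2*log(-1/(C1 + 2*z)) - log(3))/6


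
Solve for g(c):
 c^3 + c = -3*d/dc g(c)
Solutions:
 g(c) = C1 - c^4/12 - c^2/6


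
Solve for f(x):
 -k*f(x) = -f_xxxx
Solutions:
 f(x) = C1*exp(-k^(1/4)*x) + C2*exp(k^(1/4)*x) + C3*exp(-I*k^(1/4)*x) + C4*exp(I*k^(1/4)*x)


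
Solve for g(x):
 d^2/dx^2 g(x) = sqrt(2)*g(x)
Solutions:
 g(x) = C1*exp(-2^(1/4)*x) + C2*exp(2^(1/4)*x)


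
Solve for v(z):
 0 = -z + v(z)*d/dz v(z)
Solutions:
 v(z) = -sqrt(C1 + z^2)
 v(z) = sqrt(C1 + z^2)


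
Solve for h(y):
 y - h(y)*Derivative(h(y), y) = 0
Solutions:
 h(y) = -sqrt(C1 + y^2)
 h(y) = sqrt(C1 + y^2)


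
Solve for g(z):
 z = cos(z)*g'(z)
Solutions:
 g(z) = C1 + Integral(z/cos(z), z)


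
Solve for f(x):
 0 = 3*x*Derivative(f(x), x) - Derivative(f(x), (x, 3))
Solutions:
 f(x) = C1 + Integral(C2*airyai(3^(1/3)*x) + C3*airybi(3^(1/3)*x), x)


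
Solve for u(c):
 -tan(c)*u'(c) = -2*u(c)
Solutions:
 u(c) = C1*sin(c)^2


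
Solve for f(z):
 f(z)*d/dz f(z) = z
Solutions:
 f(z) = -sqrt(C1 + z^2)
 f(z) = sqrt(C1 + z^2)


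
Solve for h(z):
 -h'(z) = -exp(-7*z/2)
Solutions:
 h(z) = C1 - 2*exp(-7*z/2)/7


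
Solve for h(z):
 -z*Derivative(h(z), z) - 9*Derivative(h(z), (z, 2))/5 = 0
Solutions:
 h(z) = C1 + C2*erf(sqrt(10)*z/6)


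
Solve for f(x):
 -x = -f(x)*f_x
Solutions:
 f(x) = -sqrt(C1 + x^2)
 f(x) = sqrt(C1 + x^2)


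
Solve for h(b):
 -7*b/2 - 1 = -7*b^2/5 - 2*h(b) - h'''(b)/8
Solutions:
 h(b) = C3*exp(-2*2^(1/3)*b) - 7*b^2/10 + 7*b/4 + (C1*sin(2^(1/3)*sqrt(3)*b) + C2*cos(2^(1/3)*sqrt(3)*b))*exp(2^(1/3)*b) + 1/2


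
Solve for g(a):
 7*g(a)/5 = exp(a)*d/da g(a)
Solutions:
 g(a) = C1*exp(-7*exp(-a)/5)


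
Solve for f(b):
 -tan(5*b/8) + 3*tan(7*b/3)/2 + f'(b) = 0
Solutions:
 f(b) = C1 - 8*log(cos(5*b/8))/5 + 9*log(cos(7*b/3))/14


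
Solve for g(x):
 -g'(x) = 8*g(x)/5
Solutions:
 g(x) = C1*exp(-8*x/5)


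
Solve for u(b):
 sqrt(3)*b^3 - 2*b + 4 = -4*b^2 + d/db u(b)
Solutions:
 u(b) = C1 + sqrt(3)*b^4/4 + 4*b^3/3 - b^2 + 4*b


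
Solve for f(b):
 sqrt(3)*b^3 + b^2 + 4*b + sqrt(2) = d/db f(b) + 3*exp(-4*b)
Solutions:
 f(b) = C1 + sqrt(3)*b^4/4 + b^3/3 + 2*b^2 + sqrt(2)*b + 3*exp(-4*b)/4


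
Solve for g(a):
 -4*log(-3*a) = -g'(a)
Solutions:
 g(a) = C1 + 4*a*log(-a) + 4*a*(-1 + log(3))


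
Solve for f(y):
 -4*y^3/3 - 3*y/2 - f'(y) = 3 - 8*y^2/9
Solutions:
 f(y) = C1 - y^4/3 + 8*y^3/27 - 3*y^2/4 - 3*y


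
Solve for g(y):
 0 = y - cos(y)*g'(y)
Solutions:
 g(y) = C1 + Integral(y/cos(y), y)


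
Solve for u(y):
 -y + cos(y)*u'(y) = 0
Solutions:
 u(y) = C1 + Integral(y/cos(y), y)


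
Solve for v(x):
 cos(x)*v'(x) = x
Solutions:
 v(x) = C1 + Integral(x/cos(x), x)


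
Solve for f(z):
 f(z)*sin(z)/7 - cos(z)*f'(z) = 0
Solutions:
 f(z) = C1/cos(z)^(1/7)


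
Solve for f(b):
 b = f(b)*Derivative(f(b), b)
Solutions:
 f(b) = -sqrt(C1 + b^2)
 f(b) = sqrt(C1 + b^2)


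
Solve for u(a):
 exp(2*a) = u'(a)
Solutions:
 u(a) = C1 + exp(2*a)/2


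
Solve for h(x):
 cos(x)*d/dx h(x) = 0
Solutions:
 h(x) = C1


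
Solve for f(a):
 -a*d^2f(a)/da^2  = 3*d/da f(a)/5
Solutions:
 f(a) = C1 + C2*a^(2/5)


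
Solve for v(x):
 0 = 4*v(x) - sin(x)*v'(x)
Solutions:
 v(x) = C1*(cos(x)^2 - 2*cos(x) + 1)/(cos(x)^2 + 2*cos(x) + 1)


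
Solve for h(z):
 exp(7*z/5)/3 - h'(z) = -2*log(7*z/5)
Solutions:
 h(z) = C1 + 2*z*log(z) + 2*z*(-log(5) - 1 + log(7)) + 5*exp(7*z/5)/21


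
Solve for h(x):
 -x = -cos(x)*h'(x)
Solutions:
 h(x) = C1 + Integral(x/cos(x), x)


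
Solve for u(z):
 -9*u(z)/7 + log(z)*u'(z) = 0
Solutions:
 u(z) = C1*exp(9*li(z)/7)


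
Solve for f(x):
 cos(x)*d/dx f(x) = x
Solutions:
 f(x) = C1 + Integral(x/cos(x), x)


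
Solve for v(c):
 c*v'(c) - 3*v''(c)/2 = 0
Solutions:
 v(c) = C1 + C2*erfi(sqrt(3)*c/3)


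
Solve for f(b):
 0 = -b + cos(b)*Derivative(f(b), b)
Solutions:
 f(b) = C1 + Integral(b/cos(b), b)


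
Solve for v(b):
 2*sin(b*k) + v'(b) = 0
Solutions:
 v(b) = C1 + 2*cos(b*k)/k


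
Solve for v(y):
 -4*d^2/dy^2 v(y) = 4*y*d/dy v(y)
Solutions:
 v(y) = C1 + C2*erf(sqrt(2)*y/2)


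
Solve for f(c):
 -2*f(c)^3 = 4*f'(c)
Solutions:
 f(c) = -sqrt(-1/(C1 - c))
 f(c) = sqrt(-1/(C1 - c))


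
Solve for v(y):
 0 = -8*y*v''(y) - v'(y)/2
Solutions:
 v(y) = C1 + C2*y^(15/16)


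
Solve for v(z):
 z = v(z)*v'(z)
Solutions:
 v(z) = -sqrt(C1 + z^2)
 v(z) = sqrt(C1 + z^2)


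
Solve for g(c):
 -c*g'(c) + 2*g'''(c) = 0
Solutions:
 g(c) = C1 + Integral(C2*airyai(2^(2/3)*c/2) + C3*airybi(2^(2/3)*c/2), c)


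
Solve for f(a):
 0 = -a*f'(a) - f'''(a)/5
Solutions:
 f(a) = C1 + Integral(C2*airyai(-5^(1/3)*a) + C3*airybi(-5^(1/3)*a), a)


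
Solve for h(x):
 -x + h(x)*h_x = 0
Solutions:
 h(x) = -sqrt(C1 + x^2)
 h(x) = sqrt(C1 + x^2)


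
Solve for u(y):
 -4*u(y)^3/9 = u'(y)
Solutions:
 u(y) = -3*sqrt(2)*sqrt(-1/(C1 - 4*y))/2
 u(y) = 3*sqrt(2)*sqrt(-1/(C1 - 4*y))/2


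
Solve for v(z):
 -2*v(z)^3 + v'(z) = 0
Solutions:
 v(z) = -sqrt(2)*sqrt(-1/(C1 + 2*z))/2
 v(z) = sqrt(2)*sqrt(-1/(C1 + 2*z))/2


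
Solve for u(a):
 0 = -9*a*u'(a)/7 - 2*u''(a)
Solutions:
 u(a) = C1 + C2*erf(3*sqrt(7)*a/14)


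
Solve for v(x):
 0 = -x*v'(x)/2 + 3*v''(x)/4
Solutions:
 v(x) = C1 + C2*erfi(sqrt(3)*x/3)


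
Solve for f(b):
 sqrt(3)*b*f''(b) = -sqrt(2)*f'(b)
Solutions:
 f(b) = C1 + C2*b^(1 - sqrt(6)/3)


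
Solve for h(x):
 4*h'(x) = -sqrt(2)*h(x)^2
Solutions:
 h(x) = 4/(C1 + sqrt(2)*x)


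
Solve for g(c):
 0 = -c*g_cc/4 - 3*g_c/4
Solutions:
 g(c) = C1 + C2/c^2


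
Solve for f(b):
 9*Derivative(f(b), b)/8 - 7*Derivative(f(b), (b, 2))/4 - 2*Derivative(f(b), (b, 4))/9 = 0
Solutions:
 f(b) = C1 + C2*exp(6^(1/3)*b*(-(27 + sqrt(2787))^(1/3) + 7*6^(1/3)/(27 + sqrt(2787))^(1/3))/8)*sin(2^(1/3)*3^(1/6)*b*(21*2^(1/3)/(27 + sqrt(2787))^(1/3) + 3^(2/3)*(27 + sqrt(2787))^(1/3))/8) + C3*exp(6^(1/3)*b*(-(27 + sqrt(2787))^(1/3) + 7*6^(1/3)/(27 + sqrt(2787))^(1/3))/8)*cos(2^(1/3)*3^(1/6)*b*(21*2^(1/3)/(27 + sqrt(2787))^(1/3) + 3^(2/3)*(27 + sqrt(2787))^(1/3))/8) + C4*exp(-6^(1/3)*b*(-(27 + sqrt(2787))^(1/3) + 7*6^(1/3)/(27 + sqrt(2787))^(1/3))/4)


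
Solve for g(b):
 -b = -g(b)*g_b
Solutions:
 g(b) = -sqrt(C1 + b^2)
 g(b) = sqrt(C1 + b^2)


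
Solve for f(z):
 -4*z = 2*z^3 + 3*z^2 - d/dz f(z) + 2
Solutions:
 f(z) = C1 + z^4/2 + z^3 + 2*z^2 + 2*z


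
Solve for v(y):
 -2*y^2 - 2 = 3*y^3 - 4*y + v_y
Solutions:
 v(y) = C1 - 3*y^4/4 - 2*y^3/3 + 2*y^2 - 2*y


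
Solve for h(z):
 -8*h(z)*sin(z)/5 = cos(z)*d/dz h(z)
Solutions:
 h(z) = C1*cos(z)^(8/5)


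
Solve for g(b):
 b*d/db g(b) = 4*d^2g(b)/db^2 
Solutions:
 g(b) = C1 + C2*erfi(sqrt(2)*b/4)


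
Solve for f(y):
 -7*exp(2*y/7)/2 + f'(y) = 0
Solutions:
 f(y) = C1 + 49*exp(2*y/7)/4


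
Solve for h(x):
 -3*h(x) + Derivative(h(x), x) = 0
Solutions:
 h(x) = C1*exp(3*x)


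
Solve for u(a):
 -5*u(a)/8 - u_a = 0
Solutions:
 u(a) = C1*exp(-5*a/8)


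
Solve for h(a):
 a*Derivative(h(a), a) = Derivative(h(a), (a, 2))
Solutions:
 h(a) = C1 + C2*erfi(sqrt(2)*a/2)


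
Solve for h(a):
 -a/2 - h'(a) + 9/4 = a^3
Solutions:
 h(a) = C1 - a^4/4 - a^2/4 + 9*a/4


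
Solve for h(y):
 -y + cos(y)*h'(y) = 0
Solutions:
 h(y) = C1 + Integral(y/cos(y), y)


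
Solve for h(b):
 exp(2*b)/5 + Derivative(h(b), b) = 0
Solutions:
 h(b) = C1 - exp(2*b)/10


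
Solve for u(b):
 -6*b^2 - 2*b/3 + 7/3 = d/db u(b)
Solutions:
 u(b) = C1 - 2*b^3 - b^2/3 + 7*b/3


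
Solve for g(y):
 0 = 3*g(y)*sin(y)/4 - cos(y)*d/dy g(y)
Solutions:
 g(y) = C1/cos(y)^(3/4)


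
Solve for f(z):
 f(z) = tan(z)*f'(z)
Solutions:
 f(z) = C1*sin(z)


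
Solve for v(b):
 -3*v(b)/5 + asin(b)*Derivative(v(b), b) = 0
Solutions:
 v(b) = C1*exp(3*Integral(1/asin(b), b)/5)


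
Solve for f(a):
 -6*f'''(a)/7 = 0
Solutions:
 f(a) = C1 + C2*a + C3*a^2


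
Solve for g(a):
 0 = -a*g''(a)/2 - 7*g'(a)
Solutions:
 g(a) = C1 + C2/a^13


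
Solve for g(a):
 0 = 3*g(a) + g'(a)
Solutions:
 g(a) = C1*exp(-3*a)


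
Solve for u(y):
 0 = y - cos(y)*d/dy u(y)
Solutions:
 u(y) = C1 + Integral(y/cos(y), y)


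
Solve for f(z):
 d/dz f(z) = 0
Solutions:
 f(z) = C1


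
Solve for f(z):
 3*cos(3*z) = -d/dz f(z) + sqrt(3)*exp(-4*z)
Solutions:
 f(z) = C1 - sin(3*z) - sqrt(3)*exp(-4*z)/4


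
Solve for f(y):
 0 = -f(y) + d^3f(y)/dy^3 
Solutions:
 f(y) = C3*exp(y) + (C1*sin(sqrt(3)*y/2) + C2*cos(sqrt(3)*y/2))*exp(-y/2)


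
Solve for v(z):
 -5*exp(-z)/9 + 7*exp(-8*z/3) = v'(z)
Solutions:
 v(z) = C1 + 5*exp(-z)/9 - 21*exp(-8*z/3)/8


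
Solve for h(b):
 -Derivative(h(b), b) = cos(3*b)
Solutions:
 h(b) = C1 - sin(3*b)/3


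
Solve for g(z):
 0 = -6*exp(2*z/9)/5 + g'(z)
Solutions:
 g(z) = C1 + 27*exp(2*z/9)/5


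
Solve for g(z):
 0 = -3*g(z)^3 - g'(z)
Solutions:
 g(z) = -sqrt(2)*sqrt(-1/(C1 - 3*z))/2
 g(z) = sqrt(2)*sqrt(-1/(C1 - 3*z))/2


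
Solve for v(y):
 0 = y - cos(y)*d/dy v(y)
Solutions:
 v(y) = C1 + Integral(y/cos(y), y)


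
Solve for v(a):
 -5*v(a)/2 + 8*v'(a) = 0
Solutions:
 v(a) = C1*exp(5*a/16)


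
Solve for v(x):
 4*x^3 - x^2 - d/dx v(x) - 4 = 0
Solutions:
 v(x) = C1 + x^4 - x^3/3 - 4*x


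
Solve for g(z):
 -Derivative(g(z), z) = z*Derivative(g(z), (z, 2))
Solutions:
 g(z) = C1 + C2*log(z)


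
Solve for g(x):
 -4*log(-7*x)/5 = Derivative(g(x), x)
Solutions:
 g(x) = C1 - 4*x*log(-x)/5 + 4*x*(1 - log(7))/5


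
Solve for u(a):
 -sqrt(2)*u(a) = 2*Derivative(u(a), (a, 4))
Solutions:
 u(a) = (C1*sin(2^(3/8)*a/2) + C2*cos(2^(3/8)*a/2))*exp(-2^(3/8)*a/2) + (C3*sin(2^(3/8)*a/2) + C4*cos(2^(3/8)*a/2))*exp(2^(3/8)*a/2)


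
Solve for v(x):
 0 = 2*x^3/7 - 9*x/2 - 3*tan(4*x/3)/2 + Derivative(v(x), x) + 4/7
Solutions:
 v(x) = C1 - x^4/14 + 9*x^2/4 - 4*x/7 - 9*log(cos(4*x/3))/8


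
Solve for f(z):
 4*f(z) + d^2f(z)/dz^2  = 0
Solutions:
 f(z) = C1*sin(2*z) + C2*cos(2*z)


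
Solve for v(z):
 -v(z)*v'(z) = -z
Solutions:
 v(z) = -sqrt(C1 + z^2)
 v(z) = sqrt(C1 + z^2)


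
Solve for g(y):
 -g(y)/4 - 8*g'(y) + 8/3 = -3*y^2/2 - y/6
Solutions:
 g(y) = C1*exp(-y/32) + 6*y^2 - 1150*y/3 + 36832/3


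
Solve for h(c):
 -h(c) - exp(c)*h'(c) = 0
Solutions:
 h(c) = C1*exp(exp(-c))


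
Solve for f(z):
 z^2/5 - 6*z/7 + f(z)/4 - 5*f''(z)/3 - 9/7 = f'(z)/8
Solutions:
 f(z) = C1*exp(z*(-3 + sqrt(969))/80) + C2*exp(-z*(3 + sqrt(969))/80) - 4*z^2/5 + 92*z/35 - 442/105


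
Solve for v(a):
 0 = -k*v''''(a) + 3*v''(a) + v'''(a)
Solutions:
 v(a) = C1 + C2*a + C3*exp(a*(1 - sqrt(12*k + 1))/(2*k)) + C4*exp(a*(sqrt(12*k + 1) + 1)/(2*k))


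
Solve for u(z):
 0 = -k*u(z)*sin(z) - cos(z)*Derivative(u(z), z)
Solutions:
 u(z) = C1*exp(k*log(cos(z)))


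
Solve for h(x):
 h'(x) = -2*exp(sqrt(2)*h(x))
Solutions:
 h(x) = sqrt(2)*(2*log(1/(C1 + 2*x)) - log(2))/4


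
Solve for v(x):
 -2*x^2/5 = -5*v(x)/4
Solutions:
 v(x) = 8*x^2/25


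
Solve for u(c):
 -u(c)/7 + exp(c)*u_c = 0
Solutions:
 u(c) = C1*exp(-exp(-c)/7)


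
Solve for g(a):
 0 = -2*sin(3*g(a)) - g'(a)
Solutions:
 g(a) = -acos((-C1 - exp(12*a))/(C1 - exp(12*a)))/3 + 2*pi/3
 g(a) = acos((-C1 - exp(12*a))/(C1 - exp(12*a)))/3


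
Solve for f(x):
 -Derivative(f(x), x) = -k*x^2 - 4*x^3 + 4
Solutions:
 f(x) = C1 + k*x^3/3 + x^4 - 4*x


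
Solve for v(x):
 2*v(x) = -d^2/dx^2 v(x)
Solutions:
 v(x) = C1*sin(sqrt(2)*x) + C2*cos(sqrt(2)*x)


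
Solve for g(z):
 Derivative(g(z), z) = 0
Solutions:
 g(z) = C1


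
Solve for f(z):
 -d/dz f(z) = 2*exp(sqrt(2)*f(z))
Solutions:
 f(z) = sqrt(2)*(2*log(1/(C1 + 2*z)) - log(2))/4


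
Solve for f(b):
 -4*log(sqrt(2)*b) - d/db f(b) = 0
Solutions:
 f(b) = C1 - 4*b*log(b) - b*log(4) + 4*b


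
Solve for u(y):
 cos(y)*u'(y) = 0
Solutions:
 u(y) = C1


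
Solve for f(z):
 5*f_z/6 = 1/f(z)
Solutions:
 f(z) = -sqrt(C1 + 60*z)/5
 f(z) = sqrt(C1 + 60*z)/5


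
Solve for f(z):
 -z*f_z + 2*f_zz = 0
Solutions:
 f(z) = C1 + C2*erfi(z/2)


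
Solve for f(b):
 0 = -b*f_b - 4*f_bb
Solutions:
 f(b) = C1 + C2*erf(sqrt(2)*b/4)


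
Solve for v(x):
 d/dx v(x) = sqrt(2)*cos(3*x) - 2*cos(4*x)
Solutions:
 v(x) = C1 + sqrt(2)*sin(3*x)/3 - sin(4*x)/2


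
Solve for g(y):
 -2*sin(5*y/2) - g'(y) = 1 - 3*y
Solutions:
 g(y) = C1 + 3*y^2/2 - y + 4*cos(5*y/2)/5


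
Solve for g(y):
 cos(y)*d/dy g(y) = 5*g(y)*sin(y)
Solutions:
 g(y) = C1/cos(y)^5


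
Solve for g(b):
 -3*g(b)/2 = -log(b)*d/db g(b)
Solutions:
 g(b) = C1*exp(3*li(b)/2)


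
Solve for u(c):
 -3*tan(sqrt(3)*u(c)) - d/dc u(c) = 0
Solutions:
 u(c) = sqrt(3)*(pi - asin(C1*exp(-3*sqrt(3)*c)))/3
 u(c) = sqrt(3)*asin(C1*exp(-3*sqrt(3)*c))/3


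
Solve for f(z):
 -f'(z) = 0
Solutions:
 f(z) = C1


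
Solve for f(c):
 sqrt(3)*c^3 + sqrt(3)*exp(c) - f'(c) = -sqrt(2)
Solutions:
 f(c) = C1 + sqrt(3)*c^4/4 + sqrt(2)*c + sqrt(3)*exp(c)


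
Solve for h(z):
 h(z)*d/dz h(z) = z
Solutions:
 h(z) = -sqrt(C1 + z^2)
 h(z) = sqrt(C1 + z^2)


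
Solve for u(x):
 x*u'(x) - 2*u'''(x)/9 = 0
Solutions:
 u(x) = C1 + Integral(C2*airyai(6^(2/3)*x/2) + C3*airybi(6^(2/3)*x/2), x)


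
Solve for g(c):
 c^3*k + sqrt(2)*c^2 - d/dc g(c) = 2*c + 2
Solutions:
 g(c) = C1 + c^4*k/4 + sqrt(2)*c^3/3 - c^2 - 2*c


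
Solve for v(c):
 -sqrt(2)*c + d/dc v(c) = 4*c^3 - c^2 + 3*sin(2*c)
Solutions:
 v(c) = C1 + c^4 - c^3/3 + sqrt(2)*c^2/2 - 3*cos(2*c)/2


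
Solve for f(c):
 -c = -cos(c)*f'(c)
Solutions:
 f(c) = C1 + Integral(c/cos(c), c)


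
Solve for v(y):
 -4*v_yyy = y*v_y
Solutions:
 v(y) = C1 + Integral(C2*airyai(-2^(1/3)*y/2) + C3*airybi(-2^(1/3)*y/2), y)


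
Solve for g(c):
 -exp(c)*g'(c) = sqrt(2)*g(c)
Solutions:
 g(c) = C1*exp(sqrt(2)*exp(-c))


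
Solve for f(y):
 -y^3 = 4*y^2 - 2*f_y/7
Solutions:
 f(y) = C1 + 7*y^4/8 + 14*y^3/3


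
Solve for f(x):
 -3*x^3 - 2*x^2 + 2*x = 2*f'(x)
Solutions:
 f(x) = C1 - 3*x^4/8 - x^3/3 + x^2/2


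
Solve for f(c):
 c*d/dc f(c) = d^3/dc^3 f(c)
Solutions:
 f(c) = C1 + Integral(C2*airyai(c) + C3*airybi(c), c)


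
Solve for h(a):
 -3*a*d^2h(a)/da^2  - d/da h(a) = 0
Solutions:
 h(a) = C1 + C2*a^(2/3)


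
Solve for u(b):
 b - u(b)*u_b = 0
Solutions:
 u(b) = -sqrt(C1 + b^2)
 u(b) = sqrt(C1 + b^2)


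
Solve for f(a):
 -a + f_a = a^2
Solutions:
 f(a) = C1 + a^3/3 + a^2/2


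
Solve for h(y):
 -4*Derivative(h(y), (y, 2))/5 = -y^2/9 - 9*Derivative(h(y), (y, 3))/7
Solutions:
 h(y) = C1 + C2*y + C3*exp(28*y/45) + 5*y^4/432 + 25*y^3/336 + 1125*y^2/3136


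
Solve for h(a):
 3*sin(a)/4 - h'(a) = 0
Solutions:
 h(a) = C1 - 3*cos(a)/4


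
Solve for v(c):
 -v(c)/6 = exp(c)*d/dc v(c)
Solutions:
 v(c) = C1*exp(exp(-c)/6)


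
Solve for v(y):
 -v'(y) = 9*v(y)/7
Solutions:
 v(y) = C1*exp(-9*y/7)


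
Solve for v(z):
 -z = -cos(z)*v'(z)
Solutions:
 v(z) = C1 + Integral(z/cos(z), z)


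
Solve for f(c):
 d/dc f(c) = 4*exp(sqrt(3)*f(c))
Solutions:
 f(c) = sqrt(3)*(2*log(-1/(C1 + 4*c)) - log(3))/6


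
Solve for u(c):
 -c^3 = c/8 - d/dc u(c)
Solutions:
 u(c) = C1 + c^4/4 + c^2/16


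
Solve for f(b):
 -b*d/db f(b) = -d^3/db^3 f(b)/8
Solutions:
 f(b) = C1 + Integral(C2*airyai(2*b) + C3*airybi(2*b), b)


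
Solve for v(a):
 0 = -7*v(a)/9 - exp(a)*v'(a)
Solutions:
 v(a) = C1*exp(7*exp(-a)/9)


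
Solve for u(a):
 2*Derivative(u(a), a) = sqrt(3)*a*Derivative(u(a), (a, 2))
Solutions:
 u(a) = C1 + C2*a^(1 + 2*sqrt(3)/3)


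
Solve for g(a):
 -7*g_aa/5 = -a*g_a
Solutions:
 g(a) = C1 + C2*erfi(sqrt(70)*a/14)


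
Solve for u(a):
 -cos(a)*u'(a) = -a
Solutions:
 u(a) = C1 + Integral(a/cos(a), a)


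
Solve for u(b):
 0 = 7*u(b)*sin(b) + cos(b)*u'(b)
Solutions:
 u(b) = C1*cos(b)^7


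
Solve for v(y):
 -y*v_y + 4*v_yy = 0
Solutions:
 v(y) = C1 + C2*erfi(sqrt(2)*y/4)


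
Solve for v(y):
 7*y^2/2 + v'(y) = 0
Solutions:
 v(y) = C1 - 7*y^3/6


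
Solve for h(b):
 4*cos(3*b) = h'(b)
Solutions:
 h(b) = C1 + 4*sin(3*b)/3


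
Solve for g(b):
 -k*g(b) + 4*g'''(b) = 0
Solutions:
 g(b) = C1*exp(2^(1/3)*b*k^(1/3)/2) + C2*exp(2^(1/3)*b*k^(1/3)*(-1 + sqrt(3)*I)/4) + C3*exp(-2^(1/3)*b*k^(1/3)*(1 + sqrt(3)*I)/4)


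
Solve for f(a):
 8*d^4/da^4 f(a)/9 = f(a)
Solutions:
 f(a) = C1*exp(-2^(1/4)*sqrt(3)*a/2) + C2*exp(2^(1/4)*sqrt(3)*a/2) + C3*sin(2^(1/4)*sqrt(3)*a/2) + C4*cos(2^(1/4)*sqrt(3)*a/2)


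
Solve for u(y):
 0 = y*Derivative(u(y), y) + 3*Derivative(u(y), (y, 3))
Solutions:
 u(y) = C1 + Integral(C2*airyai(-3^(2/3)*y/3) + C3*airybi(-3^(2/3)*y/3), y)


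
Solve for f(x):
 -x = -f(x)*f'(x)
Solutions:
 f(x) = -sqrt(C1 + x^2)
 f(x) = sqrt(C1 + x^2)


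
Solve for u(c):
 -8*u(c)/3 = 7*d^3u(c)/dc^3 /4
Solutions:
 u(c) = C3*exp(-2*42^(2/3)*c/21) + (C1*sin(14^(2/3)*3^(1/6)*c/7) + C2*cos(14^(2/3)*3^(1/6)*c/7))*exp(42^(2/3)*c/21)


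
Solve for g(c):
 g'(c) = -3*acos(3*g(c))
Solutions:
 Integral(1/acos(3*_y), (_y, g(c))) = C1 - 3*c


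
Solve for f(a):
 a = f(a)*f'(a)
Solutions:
 f(a) = -sqrt(C1 + a^2)
 f(a) = sqrt(C1 + a^2)


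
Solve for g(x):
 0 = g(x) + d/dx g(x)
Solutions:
 g(x) = C1*exp(-x)


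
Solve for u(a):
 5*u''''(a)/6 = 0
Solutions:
 u(a) = C1 + C2*a + C3*a^2 + C4*a^3


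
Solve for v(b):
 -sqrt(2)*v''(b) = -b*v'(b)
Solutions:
 v(b) = C1 + C2*erfi(2^(1/4)*b/2)


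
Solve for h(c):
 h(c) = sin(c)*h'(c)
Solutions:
 h(c) = C1*sqrt(cos(c) - 1)/sqrt(cos(c) + 1)


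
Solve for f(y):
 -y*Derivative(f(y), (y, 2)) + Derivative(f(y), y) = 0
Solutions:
 f(y) = C1 + C2*y^2


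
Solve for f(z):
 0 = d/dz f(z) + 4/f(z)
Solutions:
 f(z) = -sqrt(C1 - 8*z)
 f(z) = sqrt(C1 - 8*z)


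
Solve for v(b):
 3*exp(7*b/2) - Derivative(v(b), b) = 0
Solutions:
 v(b) = C1 + 6*exp(7*b/2)/7


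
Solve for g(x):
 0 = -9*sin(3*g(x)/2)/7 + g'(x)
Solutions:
 -9*x/7 + log(cos(3*g(x)/2) - 1)/3 - log(cos(3*g(x)/2) + 1)/3 = C1


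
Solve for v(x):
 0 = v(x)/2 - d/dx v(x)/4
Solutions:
 v(x) = C1*exp(2*x)


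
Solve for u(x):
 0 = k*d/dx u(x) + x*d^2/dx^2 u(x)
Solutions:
 u(x) = C1 + x^(1 - re(k))*(C2*sin(log(x)*Abs(im(k))) + C3*cos(log(x)*im(k)))


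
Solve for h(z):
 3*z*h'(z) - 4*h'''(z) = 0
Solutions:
 h(z) = C1 + Integral(C2*airyai(6^(1/3)*z/2) + C3*airybi(6^(1/3)*z/2), z)


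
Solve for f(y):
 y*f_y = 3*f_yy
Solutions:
 f(y) = C1 + C2*erfi(sqrt(6)*y/6)


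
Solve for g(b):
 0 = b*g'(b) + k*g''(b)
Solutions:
 g(b) = C1 + C2*sqrt(k)*erf(sqrt(2)*b*sqrt(1/k)/2)


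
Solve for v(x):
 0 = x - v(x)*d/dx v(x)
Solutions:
 v(x) = -sqrt(C1 + x^2)
 v(x) = sqrt(C1 + x^2)


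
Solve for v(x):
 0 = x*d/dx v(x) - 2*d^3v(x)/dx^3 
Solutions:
 v(x) = C1 + Integral(C2*airyai(2^(2/3)*x/2) + C3*airybi(2^(2/3)*x/2), x)


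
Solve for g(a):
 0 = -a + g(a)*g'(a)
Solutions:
 g(a) = -sqrt(C1 + a^2)
 g(a) = sqrt(C1 + a^2)


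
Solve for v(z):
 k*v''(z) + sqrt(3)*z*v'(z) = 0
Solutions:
 v(z) = C1 + C2*sqrt(k)*erf(sqrt(2)*3^(1/4)*z*sqrt(1/k)/2)


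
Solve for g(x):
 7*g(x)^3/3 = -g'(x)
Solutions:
 g(x) = -sqrt(6)*sqrt(-1/(C1 - 7*x))/2
 g(x) = sqrt(6)*sqrt(-1/(C1 - 7*x))/2


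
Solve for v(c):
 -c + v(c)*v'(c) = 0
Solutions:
 v(c) = -sqrt(C1 + c^2)
 v(c) = sqrt(C1 + c^2)


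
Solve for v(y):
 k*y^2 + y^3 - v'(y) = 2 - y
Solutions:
 v(y) = C1 + k*y^3/3 + y^4/4 + y^2/2 - 2*y


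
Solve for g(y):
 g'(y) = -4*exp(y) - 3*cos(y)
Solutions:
 g(y) = C1 - 4*exp(y) - 3*sin(y)


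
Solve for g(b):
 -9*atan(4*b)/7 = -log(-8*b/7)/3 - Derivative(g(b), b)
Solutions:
 g(b) = C1 - b*log(-b)/3 + 9*b*atan(4*b)/7 - b*log(2) + b/3 + b*log(7)/3 - 9*log(16*b^2 + 1)/56


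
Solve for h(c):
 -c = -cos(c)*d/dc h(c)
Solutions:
 h(c) = C1 + Integral(c/cos(c), c)


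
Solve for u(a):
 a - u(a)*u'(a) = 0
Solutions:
 u(a) = -sqrt(C1 + a^2)
 u(a) = sqrt(C1 + a^2)


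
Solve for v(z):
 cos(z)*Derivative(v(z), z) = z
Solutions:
 v(z) = C1 + Integral(z/cos(z), z)


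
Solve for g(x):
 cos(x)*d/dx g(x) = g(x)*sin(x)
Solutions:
 g(x) = C1/cos(x)


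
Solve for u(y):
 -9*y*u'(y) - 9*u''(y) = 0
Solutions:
 u(y) = C1 + C2*erf(sqrt(2)*y/2)


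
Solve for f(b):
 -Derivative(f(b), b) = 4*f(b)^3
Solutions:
 f(b) = -sqrt(2)*sqrt(-1/(C1 - 4*b))/2
 f(b) = sqrt(2)*sqrt(-1/(C1 - 4*b))/2


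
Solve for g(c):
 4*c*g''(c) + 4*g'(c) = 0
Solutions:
 g(c) = C1 + C2*log(c)


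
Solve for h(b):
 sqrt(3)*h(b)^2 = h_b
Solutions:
 h(b) = -1/(C1 + sqrt(3)*b)


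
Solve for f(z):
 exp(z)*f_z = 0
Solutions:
 f(z) = C1


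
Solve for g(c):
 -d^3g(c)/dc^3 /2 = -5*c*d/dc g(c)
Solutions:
 g(c) = C1 + Integral(C2*airyai(10^(1/3)*c) + C3*airybi(10^(1/3)*c), c)


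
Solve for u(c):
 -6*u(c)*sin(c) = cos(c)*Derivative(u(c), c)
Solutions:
 u(c) = C1*cos(c)^6


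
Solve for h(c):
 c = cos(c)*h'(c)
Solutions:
 h(c) = C1 + Integral(c/cos(c), c)


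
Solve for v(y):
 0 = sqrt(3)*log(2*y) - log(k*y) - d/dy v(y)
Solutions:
 v(y) = C1 + y*(-log(k) - sqrt(3) + 1 + sqrt(3)*log(2)) + y*(-1 + sqrt(3))*log(y)


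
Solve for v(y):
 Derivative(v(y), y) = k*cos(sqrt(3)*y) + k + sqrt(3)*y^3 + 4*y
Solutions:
 v(y) = C1 + k*y + sqrt(3)*k*sin(sqrt(3)*y)/3 + sqrt(3)*y^4/4 + 2*y^2


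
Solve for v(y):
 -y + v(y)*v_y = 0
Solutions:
 v(y) = -sqrt(C1 + y^2)
 v(y) = sqrt(C1 + y^2)


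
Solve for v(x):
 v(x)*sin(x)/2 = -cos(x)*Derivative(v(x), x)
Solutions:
 v(x) = C1*sqrt(cos(x))


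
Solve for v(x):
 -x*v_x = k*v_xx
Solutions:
 v(x) = C1 + C2*sqrt(k)*erf(sqrt(2)*x*sqrt(1/k)/2)


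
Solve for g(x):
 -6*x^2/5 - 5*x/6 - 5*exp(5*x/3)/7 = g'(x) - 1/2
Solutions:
 g(x) = C1 - 2*x^3/5 - 5*x^2/12 + x/2 - 3*exp(5*x/3)/7


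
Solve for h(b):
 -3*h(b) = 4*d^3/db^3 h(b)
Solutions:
 h(b) = C3*exp(-6^(1/3)*b/2) + (C1*sin(2^(1/3)*3^(5/6)*b/4) + C2*cos(2^(1/3)*3^(5/6)*b/4))*exp(6^(1/3)*b/4)


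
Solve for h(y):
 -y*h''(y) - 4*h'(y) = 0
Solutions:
 h(y) = C1 + C2/y^3


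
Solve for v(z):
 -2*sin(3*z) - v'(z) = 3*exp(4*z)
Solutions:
 v(z) = C1 - 3*exp(4*z)/4 + 2*cos(3*z)/3


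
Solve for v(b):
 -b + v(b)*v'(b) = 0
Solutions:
 v(b) = -sqrt(C1 + b^2)
 v(b) = sqrt(C1 + b^2)


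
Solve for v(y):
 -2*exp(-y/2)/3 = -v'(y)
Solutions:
 v(y) = C1 - 4*exp(-y/2)/3


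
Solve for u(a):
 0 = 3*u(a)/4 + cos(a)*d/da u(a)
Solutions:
 u(a) = C1*(sin(a) - 1)^(3/8)/(sin(a) + 1)^(3/8)


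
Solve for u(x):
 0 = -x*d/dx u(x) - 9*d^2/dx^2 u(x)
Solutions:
 u(x) = C1 + C2*erf(sqrt(2)*x/6)


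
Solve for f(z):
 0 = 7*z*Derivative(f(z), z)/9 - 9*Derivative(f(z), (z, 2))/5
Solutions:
 f(z) = C1 + C2*erfi(sqrt(70)*z/18)


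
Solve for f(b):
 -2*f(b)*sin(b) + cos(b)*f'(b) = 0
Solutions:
 f(b) = C1/cos(b)^2


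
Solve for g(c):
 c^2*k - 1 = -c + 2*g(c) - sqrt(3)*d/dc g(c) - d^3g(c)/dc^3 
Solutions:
 g(c) = C1*exp(c*(-3*(1 + sqrt(sqrt(3)/9 + 1))^(1/3) + sqrt(3)/(1 + sqrt(sqrt(3)/9 + 1))^(1/3))/6)*sin(c*((1 + sqrt(sqrt(3)/9 + 1))^(-1/3) + sqrt(3)*(1 + sqrt(sqrt(3)/9 + 1))^(1/3))/2) + C2*exp(c*(-3*(1 + sqrt(sqrt(3)/9 + 1))^(1/3) + sqrt(3)/(1 + sqrt(sqrt(3)/9 + 1))^(1/3))/6)*cos(c*((1 + sqrt(sqrt(3)/9 + 1))^(-1/3) + sqrt(3)*(1 + sqrt(sqrt(3)/9 + 1))^(1/3))/2) + C3*exp(c*(-sqrt(3)/(3*(1 + sqrt(sqrt(3)/9 + 1))^(1/3)) + (1 + sqrt(sqrt(3)/9 + 1))^(1/3))) + c^2*k/2 + sqrt(3)*c*k/2 + c/2 + 3*k/4 - 1/2 + sqrt(3)/4


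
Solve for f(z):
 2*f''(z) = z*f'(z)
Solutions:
 f(z) = C1 + C2*erfi(z/2)


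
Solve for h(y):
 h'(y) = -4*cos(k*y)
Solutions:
 h(y) = C1 - 4*sin(k*y)/k


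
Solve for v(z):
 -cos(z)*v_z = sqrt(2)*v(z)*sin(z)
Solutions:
 v(z) = C1*cos(z)^(sqrt(2))


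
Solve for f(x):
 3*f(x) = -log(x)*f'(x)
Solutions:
 f(x) = C1*exp(-3*li(x))


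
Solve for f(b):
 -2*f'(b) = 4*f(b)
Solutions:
 f(b) = C1*exp(-2*b)


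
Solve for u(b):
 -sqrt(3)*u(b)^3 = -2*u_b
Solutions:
 u(b) = -sqrt(-1/(C1 + sqrt(3)*b))
 u(b) = sqrt(-1/(C1 + sqrt(3)*b))


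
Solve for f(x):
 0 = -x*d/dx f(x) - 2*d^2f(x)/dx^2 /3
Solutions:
 f(x) = C1 + C2*erf(sqrt(3)*x/2)


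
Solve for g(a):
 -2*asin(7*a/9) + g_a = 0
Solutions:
 g(a) = C1 + 2*a*asin(7*a/9) + 2*sqrt(81 - 49*a^2)/7


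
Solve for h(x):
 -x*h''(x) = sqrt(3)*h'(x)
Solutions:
 h(x) = C1 + C2*x^(1 - sqrt(3))


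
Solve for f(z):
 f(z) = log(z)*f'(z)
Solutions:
 f(z) = C1*exp(li(z))


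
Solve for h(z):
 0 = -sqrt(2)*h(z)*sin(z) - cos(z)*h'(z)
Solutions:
 h(z) = C1*cos(z)^(sqrt(2))


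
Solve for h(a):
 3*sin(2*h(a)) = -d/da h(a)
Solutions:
 h(a) = pi - acos((-C1 - exp(12*a))/(C1 - exp(12*a)))/2
 h(a) = acos((-C1 - exp(12*a))/(C1 - exp(12*a)))/2


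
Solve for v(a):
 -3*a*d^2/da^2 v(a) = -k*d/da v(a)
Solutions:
 v(a) = C1 + a^(re(k)/3 + 1)*(C2*sin(log(a)*Abs(im(k))/3) + C3*cos(log(a)*im(k)/3))


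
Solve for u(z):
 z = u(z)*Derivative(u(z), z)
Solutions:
 u(z) = -sqrt(C1 + z^2)
 u(z) = sqrt(C1 + z^2)


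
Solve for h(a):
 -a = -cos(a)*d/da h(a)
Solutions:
 h(a) = C1 + Integral(a/cos(a), a)


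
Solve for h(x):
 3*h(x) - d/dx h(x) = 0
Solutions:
 h(x) = C1*exp(3*x)


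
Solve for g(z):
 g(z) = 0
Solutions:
 g(z) = 0


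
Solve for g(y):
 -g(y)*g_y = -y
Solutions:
 g(y) = -sqrt(C1 + y^2)
 g(y) = sqrt(C1 + y^2)


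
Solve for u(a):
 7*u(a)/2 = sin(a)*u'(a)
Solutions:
 u(a) = C1*(cos(a) - 1)^(7/4)/(cos(a) + 1)^(7/4)


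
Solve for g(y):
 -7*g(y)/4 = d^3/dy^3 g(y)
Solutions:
 g(y) = C3*exp(-14^(1/3)*y/2) + (C1*sin(14^(1/3)*sqrt(3)*y/4) + C2*cos(14^(1/3)*sqrt(3)*y/4))*exp(14^(1/3)*y/4)


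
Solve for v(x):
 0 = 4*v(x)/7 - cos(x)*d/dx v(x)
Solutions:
 v(x) = C1*(sin(x) + 1)^(2/7)/(sin(x) - 1)^(2/7)


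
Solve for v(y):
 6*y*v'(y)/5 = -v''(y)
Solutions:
 v(y) = C1 + C2*erf(sqrt(15)*y/5)


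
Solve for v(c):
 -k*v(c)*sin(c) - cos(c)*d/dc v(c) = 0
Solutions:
 v(c) = C1*exp(k*log(cos(c)))


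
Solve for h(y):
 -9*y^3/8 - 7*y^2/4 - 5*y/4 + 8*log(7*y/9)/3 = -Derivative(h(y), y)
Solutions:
 h(y) = C1 + 9*y^4/32 + 7*y^3/12 + 5*y^2/8 - 8*y*log(y)/3 - 8*y*log(7)/3 + 8*y/3 + 16*y*log(3)/3


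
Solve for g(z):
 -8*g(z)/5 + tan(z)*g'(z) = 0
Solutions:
 g(z) = C1*sin(z)^(8/5)


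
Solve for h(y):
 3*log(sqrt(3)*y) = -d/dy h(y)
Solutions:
 h(y) = C1 - 3*y*log(y) - 3*y*log(3)/2 + 3*y


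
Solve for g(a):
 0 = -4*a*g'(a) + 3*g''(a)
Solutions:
 g(a) = C1 + C2*erfi(sqrt(6)*a/3)


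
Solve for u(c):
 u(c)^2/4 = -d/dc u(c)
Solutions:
 u(c) = 4/(C1 + c)


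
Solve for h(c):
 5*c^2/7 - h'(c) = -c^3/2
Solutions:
 h(c) = C1 + c^4/8 + 5*c^3/21


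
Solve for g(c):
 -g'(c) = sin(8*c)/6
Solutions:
 g(c) = C1 + cos(8*c)/48


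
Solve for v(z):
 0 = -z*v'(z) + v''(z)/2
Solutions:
 v(z) = C1 + C2*erfi(z)


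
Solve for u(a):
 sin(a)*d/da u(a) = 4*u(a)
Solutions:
 u(a) = C1*(cos(a)^2 - 2*cos(a) + 1)/(cos(a)^2 + 2*cos(a) + 1)


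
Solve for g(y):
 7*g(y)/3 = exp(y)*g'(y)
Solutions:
 g(y) = C1*exp(-7*exp(-y)/3)


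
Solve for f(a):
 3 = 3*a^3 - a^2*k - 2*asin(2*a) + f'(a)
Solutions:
 f(a) = C1 - 3*a^4/4 + a^3*k/3 + 2*a*asin(2*a) + 3*a + sqrt(1 - 4*a^2)


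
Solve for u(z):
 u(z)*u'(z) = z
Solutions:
 u(z) = -sqrt(C1 + z^2)
 u(z) = sqrt(C1 + z^2)


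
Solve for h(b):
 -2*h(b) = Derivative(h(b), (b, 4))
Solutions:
 h(b) = (C1*sin(2^(3/4)*b/2) + C2*cos(2^(3/4)*b/2))*exp(-2^(3/4)*b/2) + (C3*sin(2^(3/4)*b/2) + C4*cos(2^(3/4)*b/2))*exp(2^(3/4)*b/2)


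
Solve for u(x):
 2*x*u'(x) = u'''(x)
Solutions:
 u(x) = C1 + Integral(C2*airyai(2^(1/3)*x) + C3*airybi(2^(1/3)*x), x)


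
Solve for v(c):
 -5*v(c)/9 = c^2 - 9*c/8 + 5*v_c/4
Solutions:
 v(c) = C1*exp(-4*c/9) - 9*c^2/5 + 81*c/8 - 729/32


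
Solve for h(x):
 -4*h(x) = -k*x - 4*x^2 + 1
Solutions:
 h(x) = k*x/4 + x^2 - 1/4


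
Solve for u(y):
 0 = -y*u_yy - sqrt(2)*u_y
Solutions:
 u(y) = C1 + C2*y^(1 - sqrt(2))


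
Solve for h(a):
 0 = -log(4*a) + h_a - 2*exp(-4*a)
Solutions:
 h(a) = C1 + a*log(a) + a*(-1 + 2*log(2)) - exp(-4*a)/2


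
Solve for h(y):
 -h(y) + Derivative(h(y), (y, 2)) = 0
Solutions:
 h(y) = C1*exp(-y) + C2*exp(y)


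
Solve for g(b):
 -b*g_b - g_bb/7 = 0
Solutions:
 g(b) = C1 + C2*erf(sqrt(14)*b/2)


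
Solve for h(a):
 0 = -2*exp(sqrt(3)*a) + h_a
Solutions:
 h(a) = C1 + 2*sqrt(3)*exp(sqrt(3)*a)/3


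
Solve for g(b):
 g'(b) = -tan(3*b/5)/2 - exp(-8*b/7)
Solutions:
 g(b) = C1 - 5*log(tan(3*b/5)^2 + 1)/12 + 7*exp(-8*b/7)/8


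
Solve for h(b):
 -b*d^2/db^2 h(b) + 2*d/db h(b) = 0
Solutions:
 h(b) = C1 + C2*b^3


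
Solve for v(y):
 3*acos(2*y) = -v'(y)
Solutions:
 v(y) = C1 - 3*y*acos(2*y) + 3*sqrt(1 - 4*y^2)/2


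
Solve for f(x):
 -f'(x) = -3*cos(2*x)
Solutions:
 f(x) = C1 + 3*sin(2*x)/2


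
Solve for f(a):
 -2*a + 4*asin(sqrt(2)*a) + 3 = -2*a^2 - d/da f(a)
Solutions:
 f(a) = C1 - 2*a^3/3 + a^2 - 4*a*asin(sqrt(2)*a) - 3*a - 2*sqrt(2)*sqrt(1 - 2*a^2)


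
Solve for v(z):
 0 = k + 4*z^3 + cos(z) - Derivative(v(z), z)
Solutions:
 v(z) = C1 + k*z + z^4 + sin(z)


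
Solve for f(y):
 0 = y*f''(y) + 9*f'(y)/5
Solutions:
 f(y) = C1 + C2/y^(4/5)


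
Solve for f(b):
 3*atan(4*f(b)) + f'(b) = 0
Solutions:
 Integral(1/atan(4*_y), (_y, f(b))) = C1 - 3*b


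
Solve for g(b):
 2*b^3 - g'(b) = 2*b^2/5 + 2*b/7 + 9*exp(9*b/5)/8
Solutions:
 g(b) = C1 + b^4/2 - 2*b^3/15 - b^2/7 - 5*exp(9*b/5)/8


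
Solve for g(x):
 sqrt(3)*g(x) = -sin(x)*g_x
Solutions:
 g(x) = C1*(cos(x) + 1)^(sqrt(3)/2)/(cos(x) - 1)^(sqrt(3)/2)


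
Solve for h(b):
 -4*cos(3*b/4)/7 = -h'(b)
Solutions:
 h(b) = C1 + 16*sin(3*b/4)/21


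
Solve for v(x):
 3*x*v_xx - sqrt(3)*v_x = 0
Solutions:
 v(x) = C1 + C2*x^(sqrt(3)/3 + 1)


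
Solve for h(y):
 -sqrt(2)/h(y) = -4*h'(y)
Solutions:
 h(y) = -sqrt(C1 + 2*sqrt(2)*y)/2
 h(y) = sqrt(C1 + 2*sqrt(2)*y)/2


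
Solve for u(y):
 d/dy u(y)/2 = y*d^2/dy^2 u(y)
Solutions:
 u(y) = C1 + C2*y^(3/2)


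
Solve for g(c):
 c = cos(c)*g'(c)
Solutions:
 g(c) = C1 + Integral(c/cos(c), c)


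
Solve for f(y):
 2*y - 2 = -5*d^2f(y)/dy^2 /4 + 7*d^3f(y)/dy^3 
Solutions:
 f(y) = C1 + C2*y + C3*exp(5*y/28) - 4*y^3/15 - 92*y^2/25


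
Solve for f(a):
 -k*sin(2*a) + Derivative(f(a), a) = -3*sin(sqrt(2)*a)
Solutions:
 f(a) = C1 - k*cos(2*a)/2 + 3*sqrt(2)*cos(sqrt(2)*a)/2


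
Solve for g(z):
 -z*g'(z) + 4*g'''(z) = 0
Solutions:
 g(z) = C1 + Integral(C2*airyai(2^(1/3)*z/2) + C3*airybi(2^(1/3)*z/2), z)


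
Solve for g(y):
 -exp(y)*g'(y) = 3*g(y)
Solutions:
 g(y) = C1*exp(3*exp(-y))
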